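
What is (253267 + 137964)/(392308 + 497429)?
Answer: 391231/889737 ≈ 0.43972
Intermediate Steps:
(253267 + 137964)/(392308 + 497429) = 391231/889737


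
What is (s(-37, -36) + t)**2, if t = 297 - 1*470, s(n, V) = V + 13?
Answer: 38416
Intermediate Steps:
s(n, V) = 13 + V
t = -173 (t = 297 - 470 = -173)
(s(-37, -36) + t)**2 = ((13 - 36) - 173)**2 = (-23 - 173)**2 = (-196)**2 = 38416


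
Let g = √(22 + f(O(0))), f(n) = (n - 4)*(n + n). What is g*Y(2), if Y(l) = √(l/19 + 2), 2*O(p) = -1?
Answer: 2*√5035/19 ≈ 7.4692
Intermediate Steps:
O(p) = -½ (O(p) = (½)*(-1) = -½)
f(n) = 2*n*(-4 + n) (f(n) = (-4 + n)*(2*n) = 2*n*(-4 + n))
g = √106/2 (g = √(22 + 2*(-½)*(-4 - ½)) = √(22 + 2*(-½)*(-9/2)) = √(22 + 9/2) = √(53/2) = √106/2 ≈ 5.1478)
Y(l) = √(2 + l/19) (Y(l) = √(l*(1/19) + 2) = √(l/19 + 2) = √(2 + l/19))
g*Y(2) = (√106/2)*(√(722 + 19*2)/19) = (√106/2)*(√(722 + 38)/19) = (√106/2)*(√760/19) = (√106/2)*((2*√190)/19) = (√106/2)*(2*√190/19) = 2*√5035/19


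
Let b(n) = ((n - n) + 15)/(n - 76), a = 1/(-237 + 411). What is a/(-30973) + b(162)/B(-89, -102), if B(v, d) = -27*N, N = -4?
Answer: 4490569/2780879832 ≈ 0.0016148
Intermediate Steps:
B(v, d) = 108 (B(v, d) = -27*(-4) = 108)
a = 1/174 ≈ 0.0057471
b(n) = 15/(-76 + n) (b(n) = (0 + 15)/(-76 + n) = 15/(-76 + n))
a/(-30973) + b(162)/B(-89, -102) = (1/174)/(-30973) + (15/(-76 + 162))/108 = (1/174)*(-1/30973) + (15/86)*(1/108) = -1/5389302 + (15*(1/86))*(1/108) = -1/5389302 + (15/86)*(1/108) = -1/5389302 + 5/3096 = 4490569/2780879832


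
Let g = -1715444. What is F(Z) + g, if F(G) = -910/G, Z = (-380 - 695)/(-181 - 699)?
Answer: -73796124/43 ≈ -1.7162e+6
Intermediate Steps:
Z = 215/176 (Z = -1075/(-880) = -1075*(-1/880) = 215/176 ≈ 1.2216)
F(Z) + g = -910/215/176 - 1715444 = -910*176/215 - 1715444 = -32032/43 - 1715444 = -73796124/43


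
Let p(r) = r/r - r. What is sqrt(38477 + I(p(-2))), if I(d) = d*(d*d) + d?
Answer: sqrt(38507) ≈ 196.23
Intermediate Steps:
p(r) = 1 - r
I(d) = d + d**3 (I(d) = d*d**2 + d = d**3 + d = d + d**3)
sqrt(38477 + I(p(-2))) = sqrt(38477 + ((1 - 1*(-2)) + (1 - 1*(-2))**3)) = sqrt(38477 + ((1 + 2) + (1 + 2)**3)) = sqrt(38477 + (3 + 3**3)) = sqrt(38477 + (3 + 27)) = sqrt(38477 + 30) = sqrt(38507)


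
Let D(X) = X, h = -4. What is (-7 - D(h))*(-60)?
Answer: 180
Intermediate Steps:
(-7 - D(h))*(-60) = (-7 - 1*(-4))*(-60) = (-7 + 4)*(-60) = -3*(-60) = 180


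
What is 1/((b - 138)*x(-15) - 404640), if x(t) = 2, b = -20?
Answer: -1/404956 ≈ -2.4694e-6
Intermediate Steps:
1/((b - 138)*x(-15) - 404640) = 1/((-20 - 138)*2 - 404640) = 1/(-158*2 - 404640) = 1/(-316 - 404640) = 1/(-404956) = -1/404956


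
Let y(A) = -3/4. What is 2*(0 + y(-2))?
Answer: -3/2 ≈ -1.5000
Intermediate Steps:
y(A) = -3/4 (y(A) = -3*1/4 = -3/4)
2*(0 + y(-2)) = 2*(0 - 3/4) = 2*(-3/4) = -3/2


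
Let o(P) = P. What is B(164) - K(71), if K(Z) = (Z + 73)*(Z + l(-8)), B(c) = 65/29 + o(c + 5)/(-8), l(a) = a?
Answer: -2109085/232 ≈ -9090.9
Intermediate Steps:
B(c) = 375/232 - c/8 (B(c) = 65/29 + (c + 5)/(-8) = 65*(1/29) + (5 + c)*(-⅛) = 65/29 + (-5/8 - c/8) = 375/232 - c/8)
K(Z) = (-8 + Z)*(73 + Z) (K(Z) = (Z + 73)*(Z - 8) = (73 + Z)*(-8 + Z) = (-8 + Z)*(73 + Z))
B(164) - K(71) = (375/232 - ⅛*164) - (-584 + 71² + 65*71) = (375/232 - 41/2) - (-584 + 5041 + 4615) = -4381/232 - 1*9072 = -4381/232 - 9072 = -2109085/232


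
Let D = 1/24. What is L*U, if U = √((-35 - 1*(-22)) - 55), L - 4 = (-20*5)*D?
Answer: -I*√17/3 ≈ -1.3744*I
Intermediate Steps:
D = 1/24 ≈ 0.041667
L = -⅙ (L = 4 - 20*5*(1/24) = 4 - 100*1/24 = 4 - 25/6 = -⅙ ≈ -0.16667)
U = 2*I*√17 (U = √((-35 + 22) - 55) = √(-13 - 55) = √(-68) = 2*I*√17 ≈ 8.2462*I)
L*U = -I*√17/3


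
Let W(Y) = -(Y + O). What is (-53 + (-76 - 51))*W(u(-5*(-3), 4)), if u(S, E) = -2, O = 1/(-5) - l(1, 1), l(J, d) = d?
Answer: -576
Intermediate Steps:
O = -6/5 (O = 1/(-5) - 1*1 = -1/5 - 1 = -6/5 ≈ -1.2000)
W(Y) = 6/5 - Y (W(Y) = -(Y - 6/5) = -(-6/5 + Y) = 6/5 - Y)
(-53 + (-76 - 51))*W(u(-5*(-3), 4)) = (-53 + (-76 - 51))*(6/5 - 1*(-2)) = (-53 - 127)*(6/5 + 2) = -180*16/5 = -576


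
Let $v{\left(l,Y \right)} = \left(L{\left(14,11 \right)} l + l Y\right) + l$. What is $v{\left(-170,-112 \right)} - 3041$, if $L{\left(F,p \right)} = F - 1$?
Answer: $13619$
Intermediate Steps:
$L{\left(F,p \right)} = -1 + F$
$v{\left(l,Y \right)} = 14 l + Y l$ ($v{\left(l,Y \right)} = \left(\left(-1 + 14\right) l + l Y\right) + l = \left(13 l + Y l\right) + l = 14 l + Y l$)
$v{\left(-170,-112 \right)} - 3041 = - 170 \left(14 - 112\right) - 3041 = \left(-170\right) \left(-98\right) - 3041 = 16660 - 3041 = 13619$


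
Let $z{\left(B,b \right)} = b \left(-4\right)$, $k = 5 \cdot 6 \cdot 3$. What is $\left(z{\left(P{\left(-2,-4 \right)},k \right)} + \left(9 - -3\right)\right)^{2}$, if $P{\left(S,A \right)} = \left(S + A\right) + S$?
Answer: $121104$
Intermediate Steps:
$k = 90$ ($k = 30 \cdot 3 = 90$)
$P{\left(S,A \right)} = A + 2 S$ ($P{\left(S,A \right)} = \left(A + S\right) + S = A + 2 S$)
$z{\left(B,b \right)} = - 4 b$
$\left(z{\left(P{\left(-2,-4 \right)},k \right)} + \left(9 - -3\right)\right)^{2} = \left(\left(-4\right) 90 + \left(9 - -3\right)\right)^{2} = \left(-360 + \left(9 + 3\right)\right)^{2} = \left(-360 + 12\right)^{2} = \left(-348\right)^{2} = 121104$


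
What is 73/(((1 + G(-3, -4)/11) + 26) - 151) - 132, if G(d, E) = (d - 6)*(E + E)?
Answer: -171347/1292 ≈ -132.62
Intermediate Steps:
G(d, E) = 2*E*(-6 + d) (G(d, E) = (-6 + d)*(2*E) = 2*E*(-6 + d))
73/(((1 + G(-3, -4)/11) + 26) - 151) - 132 = 73/(((1 + (2*(-4)*(-6 - 3))/11) + 26) - 151) - 132 = 73/(((1 + (2*(-4)*(-9))*(1/11)) + 26) - 151) - 132 = 73/(((1 + 72*(1/11)) + 26) - 151) - 132 = 73/(((1 + 72/11) + 26) - 151) - 132 = 73/((83/11 + 26) - 151) - 132 = 73/(369/11 - 151) - 132 = 73/(-1292/11) - 132 = 73*(-11/1292) - 132 = -803/1292 - 132 = -171347/1292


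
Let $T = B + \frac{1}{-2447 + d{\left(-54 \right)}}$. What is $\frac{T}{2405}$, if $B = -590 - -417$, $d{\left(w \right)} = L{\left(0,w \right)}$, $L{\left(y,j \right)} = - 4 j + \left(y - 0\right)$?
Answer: $- \frac{385964}{5365555} \approx -0.071934$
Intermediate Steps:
$L{\left(y,j \right)} = y - 4 j$ ($L{\left(y,j \right)} = - 4 j + \left(y + 0\right) = - 4 j + y = y - 4 j$)
$d{\left(w \right)} = - 4 w$ ($d{\left(w \right)} = 0 - 4 w = - 4 w$)
$B = -173$ ($B = -590 + 417 = -173$)
$T = - \frac{385964}{2231}$ ($T = -173 + \frac{1}{-2447 - -216} = -173 + \frac{1}{-2447 + 216} = -173 + \frac{1}{-2231} = -173 - \frac{1}{2231} = - \frac{385964}{2231} \approx -173.0$)
$\frac{T}{2405} = - \frac{385964}{2231 \cdot 2405} = \left(- \frac{385964}{2231}\right) \frac{1}{2405} = - \frac{385964}{5365555}$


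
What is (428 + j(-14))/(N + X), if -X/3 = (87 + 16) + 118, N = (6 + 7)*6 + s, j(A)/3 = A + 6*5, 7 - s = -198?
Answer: -119/95 ≈ -1.2526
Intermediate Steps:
s = 205 (s = 7 - 1*(-198) = 7 + 198 = 205)
j(A) = 90 + 3*A (j(A) = 3*(A + 6*5) = 3*(A + 30) = 3*(30 + A) = 90 + 3*A)
N = 283 (N = (6 + 7)*6 + 205 = 13*6 + 205 = 78 + 205 = 283)
X = -663 (X = -3*((87 + 16) + 118) = -3*(103 + 118) = -3*221 = -663)
(428 + j(-14))/(N + X) = (428 + (90 + 3*(-14)))/(283 - 663) = (428 + (90 - 42))/(-380) = (428 + 48)*(-1/380) = 476*(-1/380) = -119/95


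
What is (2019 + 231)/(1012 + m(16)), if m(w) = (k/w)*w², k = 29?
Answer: 125/82 ≈ 1.5244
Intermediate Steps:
m(w) = 29*w (m(w) = (29/w)*w² = 29*w)
(2019 + 231)/(1012 + m(16)) = (2019 + 231)/(1012 + 29*16) = 2250/(1012 + 464) = 2250/1476 = 2250*(1/1476) = 125/82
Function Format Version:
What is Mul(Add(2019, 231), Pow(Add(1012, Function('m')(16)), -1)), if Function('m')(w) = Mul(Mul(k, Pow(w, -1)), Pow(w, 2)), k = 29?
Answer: Rational(125, 82) ≈ 1.5244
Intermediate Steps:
Function('m')(w) = Mul(29, w) (Function('m')(w) = Mul(Mul(29, Pow(w, -1)), Pow(w, 2)) = Mul(29, w))
Mul(Add(2019, 231), Pow(Add(1012, Function('m')(16)), -1)) = Mul(Add(2019, 231), Pow(Add(1012, Mul(29, 16)), -1)) = Mul(2250, Pow(Add(1012, 464), -1)) = Mul(2250, Pow(1476, -1)) = Mul(2250, Rational(1, 1476)) = Rational(125, 82)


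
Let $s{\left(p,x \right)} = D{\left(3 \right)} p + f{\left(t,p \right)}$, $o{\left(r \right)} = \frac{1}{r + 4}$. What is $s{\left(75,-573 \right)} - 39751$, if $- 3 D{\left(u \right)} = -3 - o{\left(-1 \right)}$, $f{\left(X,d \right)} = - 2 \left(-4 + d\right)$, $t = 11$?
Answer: $- \frac{119429}{3} \approx -39810.0$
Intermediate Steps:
$o{\left(r \right)} = \frac{1}{4 + r}$
$f{\left(X,d \right)} = 8 - 2 d$
$D{\left(u \right)} = \frac{10}{9}$ ($D{\left(u \right)} = - \frac{-3 - \frac{1}{4 - 1}}{3} = - \frac{-3 - \frac{1}{3}}{3} = \left(- \frac{1}{3}\right) \left(- \frac{10}{3}\right) = \frac{10}{9}$)
$s{\left(p,x \right)} = 8 - \frac{8 p}{9}$ ($s{\left(p,x \right)} = \frac{10 p}{9} - \left(-8 + 2 p\right) = 8 - \frac{8 p}{9}$)
$s{\left(75,-573 \right)} - 39751 = \left(8 - \frac{200}{3}\right) - 39751 = - \frac{176}{3} - 39751 = - \frac{119429}{3}$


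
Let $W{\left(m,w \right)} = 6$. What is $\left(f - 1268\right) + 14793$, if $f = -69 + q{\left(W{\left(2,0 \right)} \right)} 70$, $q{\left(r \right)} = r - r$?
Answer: $13456$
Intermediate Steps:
$q{\left(r \right)} = 0$
$f = -69$ ($f = -69 + 0 \cdot 70 = -69 + 0 = -69$)
$\left(f - 1268\right) + 14793 = \left(-69 - 1268\right) + 14793 = -1337 + 14793 = 13456$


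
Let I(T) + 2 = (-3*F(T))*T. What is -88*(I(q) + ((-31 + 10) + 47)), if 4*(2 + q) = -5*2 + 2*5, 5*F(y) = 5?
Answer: -2640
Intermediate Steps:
F(y) = 1 (F(y) = (⅕)*5 = 1)
q = -2 (q = -2 + (-5*2 + 2*5)/4 = -2 + (-10 + 10)/4 = -2 + (¼)*0 = -2 + 0 = -2)
I(T) = -2 - 3*T (I(T) = -2 + (-3*1)*T = -2 - 3*T)
-88*(I(q) + ((-31 + 10) + 47)) = -88*((-2 - 3*(-2)) + ((-31 + 10) + 47)) = -88*((-2 + 6) + (-21 + 47)) = -88*(4 + 26) = -88*30 = -2640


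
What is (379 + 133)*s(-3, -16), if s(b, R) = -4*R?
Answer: 32768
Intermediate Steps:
(379 + 133)*s(-3, -16) = (379 + 133)*(-4*(-16)) = 512*64 = 32768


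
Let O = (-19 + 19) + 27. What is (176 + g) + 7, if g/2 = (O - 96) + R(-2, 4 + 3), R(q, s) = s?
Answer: 59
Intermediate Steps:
O = 27 (O = 0 + 27 = 27)
g = -124 (g = 2*((27 - 96) + (4 + 3)) = 2*(-69 + 7) = 2*(-62) = -124)
(176 + g) + 7 = (176 - 124) + 7 = 52 + 7 = 59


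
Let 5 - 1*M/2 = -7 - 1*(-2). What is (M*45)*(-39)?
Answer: -35100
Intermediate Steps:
M = 20 (M = 10 - 2*(-7 - 1*(-2)) = 10 - 2*(-7 + 2) = 10 - 2*(-5) = 10 + 10 = 20)
(M*45)*(-39) = (20*45)*(-39) = 900*(-39) = -35100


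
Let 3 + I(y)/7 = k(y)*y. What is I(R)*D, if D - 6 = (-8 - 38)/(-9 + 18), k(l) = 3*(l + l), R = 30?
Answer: 100744/3 ≈ 33581.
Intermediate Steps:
k(l) = 6*l (k(l) = 3*(2*l) = 6*l)
D = 8/9 (D = 6 + (-8 - 38)/(-9 + 18) = 6 - 46/9 = 8/9 ≈ 0.88889)
I(y) = -21 + 42*y**2 (I(y) = -21 + 7*((6*y)*y) = -21 + 7*(6*y**2) = -21 + 42*y**2)
I(R)*D = (-21 + 42*30**2)*(8/9) = (-21 + 42*900)*(8/9) = (-21 + 37800)*(8/9) = 37779*(8/9) = 100744/3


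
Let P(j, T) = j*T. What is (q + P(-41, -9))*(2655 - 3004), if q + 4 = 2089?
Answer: -856446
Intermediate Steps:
P(j, T) = T*j
q = 2085 (q = -4 + 2089 = 2085)
(q + P(-41, -9))*(2655 - 3004) = (2085 - 9*(-41))*(2655 - 3004) = (2085 + 369)*(-349) = 2454*(-349) = -856446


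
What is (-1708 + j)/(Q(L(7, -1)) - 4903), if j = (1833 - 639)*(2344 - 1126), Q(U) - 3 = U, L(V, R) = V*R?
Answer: -207512/701 ≈ -296.02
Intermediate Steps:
L(V, R) = R*V
Q(U) = 3 + U
j = 1454292 (j = 1194*1218 = 1454292)
(-1708 + j)/(Q(L(7, -1)) - 4903) = (-1708 + 1454292)/((3 - 1*7) - 4903) = 1452584/((3 - 7) - 4903) = 1452584/(-4 - 4903) = 1452584/(-4907) = 1452584*(-1/4907) = -207512/701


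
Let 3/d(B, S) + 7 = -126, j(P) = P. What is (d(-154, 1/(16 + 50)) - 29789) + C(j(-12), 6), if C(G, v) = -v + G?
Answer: -3964334/133 ≈ -29807.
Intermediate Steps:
d(B, S) = -3/133 (d(B, S) = 3/(-7 - 126) = 3/(-133) = 3*(-1/133) = -3/133)
C(G, v) = G - v
(d(-154, 1/(16 + 50)) - 29789) + C(j(-12), 6) = (-3/133 - 29789) + (-12 - 1*6) = -3961940/133 + (-12 - 6) = -3961940/133 - 18 = -3964334/133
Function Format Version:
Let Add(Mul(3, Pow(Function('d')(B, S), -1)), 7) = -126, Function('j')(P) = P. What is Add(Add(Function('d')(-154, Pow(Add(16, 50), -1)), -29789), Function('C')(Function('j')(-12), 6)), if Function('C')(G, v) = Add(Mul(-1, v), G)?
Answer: Rational(-3964334, 133) ≈ -29807.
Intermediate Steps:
Function('d')(B, S) = Rational(-3, 133) (Function('d')(B, S) = Mul(3, Pow(Add(-7, -126), -1)) = Mul(3, Pow(-133, -1)) = Mul(3, Rational(-1, 133)) = Rational(-3, 133))
Function('C')(G, v) = Add(G, Mul(-1, v))
Add(Add(Function('d')(-154, Pow(Add(16, 50), -1)), -29789), Function('C')(Function('j')(-12), 6)) = Add(Add(Rational(-3, 133), -29789), Add(-12, Mul(-1, 6))) = Add(Rational(-3961940, 133), Add(-12, -6)) = Add(Rational(-3961940, 133), -18) = Rational(-3964334, 133)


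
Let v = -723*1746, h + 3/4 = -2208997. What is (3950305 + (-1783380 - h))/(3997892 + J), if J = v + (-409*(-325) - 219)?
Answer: 17503691/11472960 ≈ 1.5256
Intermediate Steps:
h = -8835991/4 (h = -¾ - 2208997 = -8835991/4 ≈ -2.2090e+6)
v = -1262358
J = -1129652 (J = -1262358 + (-409*(-325) - 219) = -1262358 + (132925 - 219) = -1262358 + 132706 = -1129652)
(3950305 + (-1783380 - h))/(3997892 + J) = (3950305 + (-1783380 - 1*(-8835991/4)))/(3997892 - 1129652) = (3950305 + (-1783380 + 8835991/4))/2868240 = (3950305 + 1702471/4)*(1/2868240) = (17503691/4)*(1/2868240) = 17503691/11472960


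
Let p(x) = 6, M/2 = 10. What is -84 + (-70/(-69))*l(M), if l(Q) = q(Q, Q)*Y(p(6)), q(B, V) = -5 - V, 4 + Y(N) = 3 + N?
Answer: -14546/69 ≈ -210.81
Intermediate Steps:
M = 20 (M = 2*10 = 20)
Y(N) = -1 + N (Y(N) = -4 + (3 + N) = -1 + N)
l(Q) = -25 - 5*Q (l(Q) = (-5 - Q)*(-1 + 6) = (-5 - Q)*5 = -25 - 5*Q)
-84 + (-70/(-69))*l(M) = -84 + (-70/(-69))*(-25 - 5*20) = -84 + (-70*(-1/69))*(-25 - 100) = -84 + (70/69)*(-125) = -84 - 8750/69 = -14546/69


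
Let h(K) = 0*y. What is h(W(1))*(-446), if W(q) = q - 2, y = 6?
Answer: 0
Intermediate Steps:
W(q) = -2 + q
h(K) = 0 (h(K) = 0*6 = 0)
h(W(1))*(-446) = 0*(-446) = 0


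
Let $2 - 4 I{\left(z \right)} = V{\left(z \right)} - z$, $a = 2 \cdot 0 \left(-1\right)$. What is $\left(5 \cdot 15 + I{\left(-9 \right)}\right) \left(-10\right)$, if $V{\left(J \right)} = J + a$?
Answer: $-755$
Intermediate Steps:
$a = 0$ ($a = 0 \left(-1\right) = 0$)
$V{\left(J \right)} = J$ ($V{\left(J \right)} = J + 0 = J$)
$I{\left(z \right)} = \frac{1}{2}$ ($I{\left(z \right)} = \frac{1}{2} - \frac{z - z}{4} = \frac{1}{2} - 0 = \frac{1}{2} + 0 = \frac{1}{2}$)
$\left(5 \cdot 15 + I{\left(-9 \right)}\right) \left(-10\right) = \left(5 \cdot 15 + \frac{1}{2}\right) \left(-10\right) = \left(75 + \frac{1}{2}\right) \left(-10\right) = \frac{151}{2} \left(-10\right) = -755$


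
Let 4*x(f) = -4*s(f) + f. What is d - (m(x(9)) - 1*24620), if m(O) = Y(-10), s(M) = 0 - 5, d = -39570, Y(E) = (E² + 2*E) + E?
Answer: -15020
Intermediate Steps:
Y(E) = E² + 3*E
s(M) = -5
x(f) = 5 + f/4 (x(f) = (-4*(-5) + f)/4 = (20 + f)/4 = 5 + f/4)
m(O) = 70 (m(O) = -10*(3 - 10) = -10*(-7) = 70)
d - (m(x(9)) - 1*24620) = -39570 - (70 - 1*24620) = -39570 - (70 - 24620) = -39570 - 1*(-24550) = -39570 + 24550 = -15020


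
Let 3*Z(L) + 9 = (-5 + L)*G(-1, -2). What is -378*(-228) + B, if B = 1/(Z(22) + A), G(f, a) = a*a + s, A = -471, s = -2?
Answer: 119623389/1388 ≈ 86184.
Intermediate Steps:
G(f, a) = -2 + a² (G(f, a) = a*a - 2 = a² - 2 = -2 + a²)
Z(L) = -19/3 + 2*L/3 (Z(L) = -3 + ((-5 + L)*(-2 + (-2)²))/3 = -3 + ((-5 + L)*(-2 + 4))/3 = -3 + ((-5 + L)*2)/3 = -3 + (-10 + 2*L)/3 = -3 + (-10/3 + 2*L/3) = -19/3 + 2*L/3)
B = -3/1388 (B = 1/((-19/3 + (⅔)*22) - 471) = 1/((-19/3 + 44/3) - 471) = 1/(25/3 - 471) = 1/(-1388/3) = -3/1388 ≈ -0.0021614)
-378*(-228) + B = -378*(-228) - 3/1388 = 86184 - 3/1388 = 119623389/1388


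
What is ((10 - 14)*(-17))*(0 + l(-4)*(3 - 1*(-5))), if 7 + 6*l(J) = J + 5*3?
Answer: 1088/3 ≈ 362.67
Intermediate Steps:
l(J) = 4/3 + J/6 (l(J) = -7/6 + (J + 5*3)/6 = -7/6 + (J + 15)/6 = -7/6 + (15 + J)/6 = -7/6 + (5/2 + J/6) = 4/3 + J/6)
((10 - 14)*(-17))*(0 + l(-4)*(3 - 1*(-5))) = ((10 - 14)*(-17))*(0 + (4/3 + (⅙)*(-4))*(3 - 1*(-5))) = (-4*(-17))*(0 + (4/3 - ⅔)*(3 + 5)) = 68*(0 + (⅔)*8) = 68*(0 + 16/3) = 68*(16/3) = 1088/3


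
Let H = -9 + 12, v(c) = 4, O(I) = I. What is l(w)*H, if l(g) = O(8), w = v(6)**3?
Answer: 24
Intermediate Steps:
w = 64 (w = 4**3 = 64)
l(g) = 8
H = 3
l(w)*H = 8*3 = 24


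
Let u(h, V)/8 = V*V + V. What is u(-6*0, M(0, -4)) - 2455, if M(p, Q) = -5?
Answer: -2295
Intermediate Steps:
u(h, V) = 8*V + 8*V**2 (u(h, V) = 8*(V*V + V) = 8*(V**2 + V) = 8*(V + V**2) = 8*V + 8*V**2)
u(-6*0, M(0, -4)) - 2455 = 8*(-5)*(1 - 5) - 2455 = 8*(-5)*(-4) - 2455 = 160 - 2455 = -2295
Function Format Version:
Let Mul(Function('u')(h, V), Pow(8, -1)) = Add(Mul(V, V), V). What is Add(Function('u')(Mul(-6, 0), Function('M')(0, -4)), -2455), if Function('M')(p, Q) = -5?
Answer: -2295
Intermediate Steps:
Function('u')(h, V) = Add(Mul(8, V), Mul(8, Pow(V, 2))) (Function('u')(h, V) = Mul(8, Add(Mul(V, V), V)) = Mul(8, Add(Pow(V, 2), V)) = Mul(8, Add(V, Pow(V, 2))) = Add(Mul(8, V), Mul(8, Pow(V, 2))))
Add(Function('u')(Mul(-6, 0), Function('M')(0, -4)), -2455) = Add(Mul(8, -5, Add(1, -5)), -2455) = Add(Mul(8, -5, -4), -2455) = Add(160, -2455) = -2295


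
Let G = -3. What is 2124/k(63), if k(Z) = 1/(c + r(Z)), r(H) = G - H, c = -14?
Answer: -169920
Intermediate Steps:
r(H) = -3 - H
k(Z) = 1/(-17 - Z) (k(Z) = 1/(-14 + (-3 - Z)) = 1/(-17 - Z))
2124/k(63) = 2124/((-1/(17 + 63))) = 2124/((-1/80)) = 2124/((-1*1/80)) = 2124/(-1/80) = 2124*(-80) = -169920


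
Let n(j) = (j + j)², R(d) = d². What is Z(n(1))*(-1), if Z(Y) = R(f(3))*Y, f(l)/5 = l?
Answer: -900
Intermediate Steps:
f(l) = 5*l
n(j) = 4*j² (n(j) = (2*j)² = 4*j²)
Z(Y) = 225*Y (Z(Y) = (5*3)²*Y = 15²*Y = 225*Y)
Z(n(1))*(-1) = (225*(4*1²))*(-1) = (225*(4*1))*(-1) = (225*4)*(-1) = 900*(-1) = -900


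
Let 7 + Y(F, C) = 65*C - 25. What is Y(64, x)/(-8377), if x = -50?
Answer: 3282/8377 ≈ 0.39179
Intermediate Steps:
Y(F, C) = -32 + 65*C (Y(F, C) = -7 + (65*C - 25) = -7 + (-25 + 65*C) = -32 + 65*C)
Y(64, x)/(-8377) = (-32 + 65*(-50))/(-8377) = (-32 - 3250)*(-1/8377) = -3282*(-1/8377) = 3282/8377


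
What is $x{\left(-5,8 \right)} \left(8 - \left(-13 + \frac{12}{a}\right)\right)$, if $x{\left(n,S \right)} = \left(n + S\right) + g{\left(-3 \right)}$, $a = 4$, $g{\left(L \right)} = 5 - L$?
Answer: $198$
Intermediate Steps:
$x{\left(n,S \right)} = 8 + S + n$ ($x{\left(n,S \right)} = \left(n + S\right) + \left(5 - -3\right) = \left(S + n\right) + \left(5 + 3\right) = \left(S + n\right) + 8 = 8 + S + n$)
$x{\left(-5,8 \right)} \left(8 - \left(-13 + \frac{12}{a}\right)\right) = \left(8 + 8 - 5\right) \left(8 - -10\right) = 11 \left(8 + \left(\left(\left(-7\right) \left(- \frac{1}{7}\right) - 3\right) + 12\right)\right) = 11 \left(8 + \left(\left(1 - 3\right) + 12\right)\right) = 11 \left(8 + \left(-2 + 12\right)\right) = 11 \left(8 + 10\right) = 11 \cdot 18 = 198$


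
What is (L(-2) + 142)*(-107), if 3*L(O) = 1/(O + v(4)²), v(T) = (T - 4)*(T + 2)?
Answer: -91057/6 ≈ -15176.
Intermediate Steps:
v(T) = (-4 + T)*(2 + T)
L(O) = 1/(3*O) (L(O) = 1/(3*(O + (-8 + 4² - 2*4)²)) = 1/(3*(O + (-8 + 16 - 8)²)) = 1/(3*(O + 0²)) = 1/(3*(O + 0)) = 1/(3*O))
(L(-2) + 142)*(-107) = ((⅓)/(-2) + 142)*(-107) = ((⅓)*(-½) + 142)*(-107) = (-⅙ + 142)*(-107) = (851/6)*(-107) = -91057/6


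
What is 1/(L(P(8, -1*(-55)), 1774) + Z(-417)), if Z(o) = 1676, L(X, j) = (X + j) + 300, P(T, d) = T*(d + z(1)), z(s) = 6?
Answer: 1/4238 ≈ 0.00023596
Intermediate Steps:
P(T, d) = T*(6 + d) (P(T, d) = T*(d + 6) = T*(6 + d))
L(X, j) = 300 + X + j
1/(L(P(8, -1*(-55)), 1774) + Z(-417)) = 1/((300 + 8*(6 - 1*(-55)) + 1774) + 1676) = 1/((300 + 8*(6 + 55) + 1774) + 1676) = 1/((300 + 8*61 + 1774) + 1676) = 1/((300 + 488 + 1774) + 1676) = 1/(2562 + 1676) = 1/4238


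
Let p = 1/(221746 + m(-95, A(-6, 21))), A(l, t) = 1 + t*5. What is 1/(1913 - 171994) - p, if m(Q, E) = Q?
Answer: -391732/37698623731 ≈ -1.0391e-5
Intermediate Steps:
A(l, t) = 1 + 5*t
p = 1/221651 (p = 1/(221746 - 95) = 1/221651 ≈ 4.5116e-6)
1/(1913 - 171994) - p = 1/(1913 - 171994) - 1*1/221651 = 1/(-170081) - 1/221651 = -1/170081 - 1/221651 = -391732/37698623731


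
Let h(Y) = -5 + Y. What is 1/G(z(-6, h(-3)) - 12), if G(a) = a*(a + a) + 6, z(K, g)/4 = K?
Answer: 1/2598 ≈ 0.00038491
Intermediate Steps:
z(K, g) = 4*K
G(a) = 6 + 2*a² (G(a) = a*(2*a) + 6 = 2*a² + 6 = 6 + 2*a²)
1/G(z(-6, h(-3)) - 12) = 1/(6 + 2*(4*(-6) - 12)²) = 1/(6 + 2*(-24 - 12)²) = 1/(6 + 2*(-36)²) = 1/(6 + 2*1296) = 1/(6 + 2592) = 1/2598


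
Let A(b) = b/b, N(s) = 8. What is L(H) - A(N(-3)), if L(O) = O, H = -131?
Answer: -132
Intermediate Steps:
A(b) = 1
L(H) - A(N(-3)) = -131 - 1*1 = -131 - 1 = -132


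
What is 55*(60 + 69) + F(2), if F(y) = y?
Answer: 7097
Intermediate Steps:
55*(60 + 69) + F(2) = 55*(60 + 69) + 2 = 55*129 + 2 = 7095 + 2 = 7097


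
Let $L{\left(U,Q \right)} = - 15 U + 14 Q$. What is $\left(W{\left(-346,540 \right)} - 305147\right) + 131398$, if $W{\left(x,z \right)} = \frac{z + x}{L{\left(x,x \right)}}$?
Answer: $- \frac{30058480}{173} \approx -1.7375 \cdot 10^{5}$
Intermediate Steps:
$W{\left(x,z \right)} = - \frac{x + z}{x}$ ($W{\left(x,z \right)} = \frac{z + x}{- 15 x + 14 x} = \frac{x + z}{\left(-1\right) x} = \left(x + z\right) \left(- \frac{1}{x}\right) = - \frac{x + z}{x}$)
$\left(W{\left(-346,540 \right)} - 305147\right) + 131398 = \left(\frac{\left(-1\right) \left(-346\right) - 540}{-346} - 305147\right) + 131398 = \left(- \frac{346 - 540}{346} - 305147\right) + 131398 = \left(\left(- \frac{1}{346}\right) \left(-194\right) - 305147\right) + 131398 = \left(\frac{97}{173} - 305147\right) + 131398 = - \frac{52790334}{173} + 131398 = - \frac{30058480}{173}$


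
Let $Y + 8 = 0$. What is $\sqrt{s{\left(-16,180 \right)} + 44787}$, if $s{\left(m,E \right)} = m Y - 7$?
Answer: $2 \sqrt{11227} \approx 211.92$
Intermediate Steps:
$Y = -8$ ($Y = -8 + 0 = -8$)
$s{\left(m,E \right)} = -7 - 8 m$ ($s{\left(m,E \right)} = m \left(-8\right) - 7 = - 8 m - 7 = -7 - 8 m$)
$\sqrt{s{\left(-16,180 \right)} + 44787} = \sqrt{\left(-7 - -128\right) + 44787} = \sqrt{\left(-7 + 128\right) + 44787} = \sqrt{121 + 44787} = \sqrt{44908} = 2 \sqrt{11227}$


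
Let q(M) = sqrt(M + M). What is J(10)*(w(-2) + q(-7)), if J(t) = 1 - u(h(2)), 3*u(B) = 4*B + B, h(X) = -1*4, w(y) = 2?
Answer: 46/3 + 23*I*sqrt(14)/3 ≈ 15.333 + 28.686*I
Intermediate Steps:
h(X) = -4
u(B) = 5*B/3 (u(B) = (4*B + B)/3 = (5*B)/3 = 5*B/3)
q(M) = sqrt(2)*sqrt(M) (q(M) = sqrt(2*M) = sqrt(2)*sqrt(M))
J(t) = 23/3 (J(t) = 1 - 5*(-4)/3 = 1 - 1*(-20/3) = 1 + 20/3 = 23/3)
J(10)*(w(-2) + q(-7)) = 23*(2 + sqrt(2)*sqrt(-7))/3 = 23*(2 + sqrt(2)*(I*sqrt(7)))/3 = 23*(2 + I*sqrt(14))/3 = 46/3 + 23*I*sqrt(14)/3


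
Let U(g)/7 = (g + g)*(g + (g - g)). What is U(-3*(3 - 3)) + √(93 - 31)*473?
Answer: 473*√62 ≈ 3724.4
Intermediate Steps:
U(g) = 14*g² (U(g) = 7*((g + g)*(g + (g - g))) = 7*((2*g)*(g + 0)) = 7*((2*g)*g) = 7*(2*g²) = 14*g²)
U(-3*(3 - 3)) + √(93 - 31)*473 = 14*(-3*(3 - 3))² + √(93 - 31)*473 = 14*(-3*0)² + √62*473 = 14*0² + 473*√62 = 14*0 + 473*√62 = 0 + 473*√62 = 473*√62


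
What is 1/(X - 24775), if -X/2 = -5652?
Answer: -1/13471 ≈ -7.4234e-5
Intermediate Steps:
X = 11304 (X = -2*(-5652) = 11304)
1/(X - 24775) = 1/(11304 - 24775) = 1/(-13471) = -1/13471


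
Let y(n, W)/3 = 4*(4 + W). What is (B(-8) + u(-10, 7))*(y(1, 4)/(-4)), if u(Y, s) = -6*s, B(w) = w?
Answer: 1200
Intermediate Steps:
y(n, W) = 48 + 12*W (y(n, W) = 3*(4*(4 + W)) = 3*(16 + 4*W) = 48 + 12*W)
(B(-8) + u(-10, 7))*(y(1, 4)/(-4)) = (-8 - 6*7)*((48 + 12*4)/(-4)) = (-8 - 42)*((48 + 48)*(-¼)) = -4800*(-1)/4 = -50*(-24) = 1200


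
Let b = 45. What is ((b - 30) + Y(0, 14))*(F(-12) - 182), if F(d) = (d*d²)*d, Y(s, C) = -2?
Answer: 267202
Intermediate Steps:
F(d) = d⁴ (F(d) = d³*d = d⁴)
((b - 30) + Y(0, 14))*(F(-12) - 182) = ((45 - 30) - 2)*((-12)⁴ - 182) = (15 - 2)*(20736 - 182) = 13*20554 = 267202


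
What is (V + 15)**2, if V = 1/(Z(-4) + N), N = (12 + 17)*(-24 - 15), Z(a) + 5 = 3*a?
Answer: 296493961/1317904 ≈ 224.97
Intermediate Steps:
Z(a) = -5 + 3*a
N = -1131 (N = 29*(-39) = -1131)
V = -1/1148 (V = 1/((-5 + 3*(-4)) - 1131) = 1/((-5 - 12) - 1131) = 1/(-17 - 1131) = 1/(-1148) = -1/1148 ≈ -0.00087108)
(V + 15)**2 = (-1/1148 + 15)**2 = (17219/1148)**2 = 296493961/1317904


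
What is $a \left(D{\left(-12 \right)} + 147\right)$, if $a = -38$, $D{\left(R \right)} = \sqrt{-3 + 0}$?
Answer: $-5586 - 38 i \sqrt{3} \approx -5586.0 - 65.818 i$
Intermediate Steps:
$D{\left(R \right)} = i \sqrt{3}$ ($D{\left(R \right)} = \sqrt{-3} = i \sqrt{3}$)
$a \left(D{\left(-12 \right)} + 147\right) = - 38 \left(i \sqrt{3} + 147\right) = - 38 \left(147 + i \sqrt{3}\right) = -5586 - 38 i \sqrt{3}$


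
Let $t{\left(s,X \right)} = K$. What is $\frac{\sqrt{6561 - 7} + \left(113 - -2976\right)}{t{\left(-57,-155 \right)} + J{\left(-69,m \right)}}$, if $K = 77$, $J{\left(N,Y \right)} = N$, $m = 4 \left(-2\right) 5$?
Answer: $\frac{3089}{8} + \frac{\sqrt{6554}}{8} \approx 396.24$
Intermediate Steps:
$m = -40$ ($m = \left(-8\right) 5 = -40$)
$t{\left(s,X \right)} = 77$
$\frac{\sqrt{6561 - 7} + \left(113 - -2976\right)}{t{\left(-57,-155 \right)} + J{\left(-69,m \right)}} = \frac{\sqrt{6561 - 7} + \left(113 - -2976\right)}{77 - 69} = \frac{\sqrt{6554} + \left(113 + 2976\right)}{8} = \left(\sqrt{6554} + 3089\right) \frac{1}{8} = \left(3089 + \sqrt{6554}\right) \frac{1}{8} = \frac{3089}{8} + \frac{\sqrt{6554}}{8}$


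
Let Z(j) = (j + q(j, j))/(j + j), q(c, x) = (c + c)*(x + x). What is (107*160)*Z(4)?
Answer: 145520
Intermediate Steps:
q(c, x) = 4*c*x (q(c, x) = (2*c)*(2*x) = 4*c*x)
Z(j) = (j + 4*j²)/(2*j) (Z(j) = (j + 4*j*j)/(j + j) = (j + 4*j²)/((2*j)) = (j + 4*j²)*(1/(2*j)) = (j + 4*j²)/(2*j))
(107*160)*Z(4) = (107*160)*(½ + 2*4) = 17120*(½ + 8) = 17120*(17/2) = 145520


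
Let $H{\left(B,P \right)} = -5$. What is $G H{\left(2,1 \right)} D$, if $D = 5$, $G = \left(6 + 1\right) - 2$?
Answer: $-125$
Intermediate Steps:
$G = 5$ ($G = 7 - 2 = 5$)
$G H{\left(2,1 \right)} D = 5 \left(-5\right) 5 = \left(-25\right) 5 = -125$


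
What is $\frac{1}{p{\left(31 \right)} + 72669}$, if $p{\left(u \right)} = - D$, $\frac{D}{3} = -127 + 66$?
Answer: $\frac{1}{72852} \approx 1.3726 \cdot 10^{-5}$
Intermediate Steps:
$D = -183$ ($D = 3 \left(-127 + 66\right) = 3 \left(-61\right) = -183$)
$p{\left(u \right)} = 183$ ($p{\left(u \right)} = \left(-1\right) \left(-183\right) = 183$)
$\frac{1}{p{\left(31 \right)} + 72669} = \frac{1}{183 + 72669} = \frac{1}{72852}$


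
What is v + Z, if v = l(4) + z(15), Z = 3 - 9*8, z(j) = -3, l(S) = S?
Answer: -68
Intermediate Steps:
Z = -69 (Z = 3 - 72 = -69)
v = 1 (v = 4 - 3 = 1)
v + Z = 1 - 69 = -68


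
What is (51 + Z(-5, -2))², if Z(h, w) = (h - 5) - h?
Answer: 2116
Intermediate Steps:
Z(h, w) = -5 (Z(h, w) = (-5 + h) - h = -5)
(51 + Z(-5, -2))² = (51 - 5)² = 46² = 2116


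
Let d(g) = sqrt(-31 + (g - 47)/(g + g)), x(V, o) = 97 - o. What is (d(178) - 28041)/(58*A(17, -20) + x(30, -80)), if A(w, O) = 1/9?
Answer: -19413/127 + 9*I*sqrt(970545)/293878 ≈ -152.86 + 0.030171*I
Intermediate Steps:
A(w, O) = 1/9
d(g) = sqrt(-31 + (-47 + g)/(2*g)) (d(g) = sqrt(-31 + (-47 + g)/((2*g))) = sqrt(-31 + (-47 + g)*(1/(2*g))) = sqrt(-31 + (-47 + g)/(2*g)))
(d(178) - 28041)/(58*A(17, -20) + x(30, -80)) = (sqrt(-122 - 94/178)/2 - 28041)/(58*(1/9) + (97 - 1*(-80))) = (sqrt(-122 - 94*1/178)/2 - 28041)/(58/9 + (97 + 80)) = (sqrt(-122 - 47/89)/2 - 28041)/(58/9 + 177) = (sqrt(-10905/89)/2 - 28041)/(1651/9) = ((I*sqrt(970545)/89)/2 - 28041)*(9/1651) = (I*sqrt(970545)/178 - 28041)*(9/1651) = (-28041 + I*sqrt(970545)/178)*(9/1651) = -19413/127 + 9*I*sqrt(970545)/293878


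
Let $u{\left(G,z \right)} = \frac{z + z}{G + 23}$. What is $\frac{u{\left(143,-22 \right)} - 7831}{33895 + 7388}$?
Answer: $- \frac{216665}{1142163} \approx -0.1897$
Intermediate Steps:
$u{\left(G,z \right)} = \frac{2 z}{23 + G}$
$\frac{u{\left(143,-22 \right)} - 7831}{33895 + 7388} = \frac{2 \left(-22\right) \frac{1}{23 + 143} - 7831}{33895 + 7388} = \frac{2 \left(-22\right) \frac{1}{166} - 7831}{41283} = \left(2 \left(-22\right) \frac{1}{166} - 7831\right) \frac{1}{41283} = \left(- \frac{22}{83} - 7831\right) \frac{1}{41283} = \left(- \frac{649995}{83}\right) \frac{1}{41283} = - \frac{216665}{1142163}$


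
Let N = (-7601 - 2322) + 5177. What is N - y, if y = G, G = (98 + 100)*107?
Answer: -25932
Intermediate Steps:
G = 21186 (G = 198*107 = 21186)
y = 21186
N = -4746 (N = -9923 + 5177 = -4746)
N - y = -4746 - 1*21186 = -4746 - 21186 = -25932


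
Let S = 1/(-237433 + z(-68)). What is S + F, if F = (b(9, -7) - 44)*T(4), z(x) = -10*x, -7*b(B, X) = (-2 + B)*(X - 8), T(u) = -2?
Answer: 13731673/236753 ≈ 58.000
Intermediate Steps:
b(B, X) = -(-8 + X)*(-2 + B)/7 (b(B, X) = -(-2 + B)*(X - 8)/7 = -(-2 + B)*(-8 + X)/7 = -(-8 + X)*(-2 + B)/7)
S = -1/236753 (S = 1/(-237433 - 10*(-68)) = 1/(-237433 + 680) = 1/(-236753) = -1/236753 ≈ -4.2238e-6)
F = 58 (F = ((-16/7 + (2/7)*(-7) + (8/7)*9 - ⅐*9*(-7)) - 44)*(-2) = ((-16/7 - 2 + 72/7 + 9) - 44)*(-2) = (15 - 44)*(-2) = -29*(-2) = 58)
S + F = -1/236753 + 58 = 13731673/236753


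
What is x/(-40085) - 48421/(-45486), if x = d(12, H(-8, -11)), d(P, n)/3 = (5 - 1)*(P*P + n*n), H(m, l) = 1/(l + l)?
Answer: 225344936759/220620063510 ≈ 1.0214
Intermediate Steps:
H(m, l) = 1/(2*l)
d(P, n) = 12*P² + 12*n² (d(P, n) = 3*((5 - 1)*(P*P + n*n)) = 3*(4*(P² + n²)) = 3*(4*P² + 4*n²) = 12*P² + 12*n²)
x = 209091/121 (x = 12*12² + 12*((½)/(-11))² = 12*144 + 12*((½)*(-1/11))² = 1728 + 12*(-1/22)² = 1728 + 12*(1/484) = 1728 + 3/121 = 209091/121 ≈ 1728.0)
x/(-40085) - 48421/(-45486) = (209091/121)/(-40085) - 48421/(-45486) = (209091/121)*(-1/40085) - 48421*(-1/45486) = -209091/4850285 + 48421/45486 = 225344936759/220620063510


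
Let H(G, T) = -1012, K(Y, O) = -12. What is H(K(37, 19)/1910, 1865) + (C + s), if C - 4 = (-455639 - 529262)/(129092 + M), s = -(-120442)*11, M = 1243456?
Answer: 1817052175091/1372548 ≈ 1.3239e+6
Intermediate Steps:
s = 1324862 (s = -8603*(-154) = 1324862)
C = 4505291/1372548 (C = 4 + (-455639 - 529262)/(129092 + 1243456) = 4 - 984901/1372548 = 4505291/1372548 ≈ 3.2824)
H(K(37, 19)/1910, 1865) + (C + s) = -1012 + (4505291/1372548 + 1324862) = -1012 + 1818441193667/1372548 = 1817052175091/1372548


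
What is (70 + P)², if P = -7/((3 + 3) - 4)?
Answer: 17689/4 ≈ 4422.3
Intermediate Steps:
P = -7/2 (P = -7/(6 - 4) = -7/2 ≈ -3.5000)
(70 + P)² = (70 - 7/2)² = (133/2)² = 17689/4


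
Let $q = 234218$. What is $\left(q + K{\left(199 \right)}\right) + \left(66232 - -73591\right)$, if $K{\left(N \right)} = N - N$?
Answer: $374041$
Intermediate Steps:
$K{\left(N \right)} = 0$
$\left(q + K{\left(199 \right)}\right) + \left(66232 - -73591\right) = \left(234218 + 0\right) + \left(66232 - -73591\right) = 234218 + \left(66232 + 73591\right) = 234218 + 139823 = 374041$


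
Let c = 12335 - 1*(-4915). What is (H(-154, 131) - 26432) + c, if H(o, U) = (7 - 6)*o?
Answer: -9336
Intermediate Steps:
H(o, U) = o (H(o, U) = 1*o = o)
c = 17250 (c = 12335 + 4915 = 17250)
(H(-154, 131) - 26432) + c = (-154 - 26432) + 17250 = -26586 + 17250 = -9336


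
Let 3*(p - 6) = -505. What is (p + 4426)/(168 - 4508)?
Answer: -12791/13020 ≈ -0.98241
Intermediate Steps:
p = -487/3 (p = 6 + (⅓)*(-505) = 6 - 505/3 = -487/3 ≈ -162.33)
(p + 4426)/(168 - 4508) = (-487/3 + 4426)/(168 - 4508) = (12791/3)/(-4340) = (12791/3)*(-1/4340) = -12791/13020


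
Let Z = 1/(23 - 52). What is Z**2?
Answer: 1/841 ≈ 0.0011891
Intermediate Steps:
Z = -1/29 (Z = 1/(-29) = -1/29 ≈ -0.034483)
Z**2 = (-1/29)**2 = 1/841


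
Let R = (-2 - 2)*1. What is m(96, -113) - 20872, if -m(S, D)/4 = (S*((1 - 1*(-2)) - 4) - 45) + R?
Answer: -20292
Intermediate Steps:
R = -4 (R = -4*1 = -4)
m(S, D) = 196 + 4*S (m(S, D) = -4*((S*((1 - 1*(-2)) - 4) - 45) - 4) = -4*((S*((1 + 2) - 4) - 45) - 4) = -4*((S*(3 - 4) - 45) - 4) = -4*((S*(-1) - 45) - 4) = -4*((-S - 45) - 4) = -4*((-45 - S) - 4) = -4*(-49 - S) = 196 + 4*S)
m(96, -113) - 20872 = (196 + 4*96) - 20872 = (196 + 384) - 20872 = 580 - 20872 = -20292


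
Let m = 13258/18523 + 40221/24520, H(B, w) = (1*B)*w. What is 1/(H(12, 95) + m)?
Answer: 454183960/518839814143 ≈ 0.00087538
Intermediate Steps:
H(B, w) = B*w
m = 1070099743/454183960 (m = 13258*(1/18523) + 40221*(1/24520) = 13258/18523 + 40221/24520 = 1070099743/454183960 ≈ 2.3561)
1/(H(12, 95) + m) = 1/(12*95 + 1070099743/454183960) = 1/(1140 + 1070099743/454183960) = 1/(518839814143/454183960) = 454183960/518839814143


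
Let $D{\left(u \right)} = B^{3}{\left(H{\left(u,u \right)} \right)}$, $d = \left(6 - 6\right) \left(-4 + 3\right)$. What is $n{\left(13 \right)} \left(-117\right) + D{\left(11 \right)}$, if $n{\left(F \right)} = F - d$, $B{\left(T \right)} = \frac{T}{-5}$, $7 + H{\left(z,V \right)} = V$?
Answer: $- \frac{190189}{125} \approx -1521.5$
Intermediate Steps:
$H{\left(z,V \right)} = -7 + V$
$d = 0$ ($d = \left(6 - 6\right) \left(-1\right) = 0 \left(-1\right) = 0$)
$B{\left(T \right)} = - \frac{T}{5}$ ($B{\left(T \right)} = T \left(- \frac{1}{5}\right) = - \frac{T}{5}$)
$D{\left(u \right)} = \left(\frac{7}{5} - \frac{u}{5}\right)^{3}$ ($D{\left(u \right)} = \left(- \frac{-7 + u}{5}\right)^{3} = \left(\frac{7}{5} - \frac{u}{5}\right)^{3}$)
$n{\left(F \right)} = F$ ($n{\left(F \right)} = F - 0 = F + 0 = F$)
$n{\left(13 \right)} \left(-117\right) + D{\left(11 \right)} = 13 \left(-117\right) + \frac{\left(7 - 11\right)^{3}}{125} = -1521 + \frac{\left(7 - 11\right)^{3}}{125} = -1521 + \frac{\left(-4\right)^{3}}{125} = -1521 + \frac{1}{125} \left(-64\right) = -1521 - \frac{64}{125} = - \frac{190189}{125}$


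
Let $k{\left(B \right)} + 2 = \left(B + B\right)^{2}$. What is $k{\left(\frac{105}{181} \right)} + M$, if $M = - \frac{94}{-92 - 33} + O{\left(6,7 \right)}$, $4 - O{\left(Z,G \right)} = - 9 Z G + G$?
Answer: $\frac{1536073659}{4095125} \approx 375.1$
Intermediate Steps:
$O{\left(Z,G \right)} = 4 - G + 9 G Z$ ($O{\left(Z,G \right)} = 4 - \left(- 9 Z G + G\right) = 4 - \left(- 9 G Z + G\right) = 4 - \left(G - 9 G Z\right) = 4 + \left(- G + 9 G Z\right) = 4 - G + 9 G Z$)
$k{\left(B \right)} = -2 + 4 B^{2}$ ($k{\left(B \right)} = -2 + \left(B + B\right)^{2} = -2 + \left(2 B\right)^{2} = -2 + 4 B^{2}$)
$M = \frac{46969}{125}$ ($M = - \frac{94}{-92 - 33} + \left(4 - 7 + 9 \cdot 7 \cdot 6\right) = - \frac{94}{-125} + \left(4 - 7 + 378\right) = \left(-94\right) \left(- \frac{1}{125}\right) + 375 = \frac{94}{125} + 375 = \frac{46969}{125} \approx 375.75$)
$k{\left(\frac{105}{181} \right)} + M = \left(-2 + 4 \left(\frac{105}{181}\right)^{2}\right) + \frac{46969}{125} = \left(-2 + 4 \cdot \frac{11025}{32761}\right) + \frac{46969}{125} = \left(-2 + \frac{44100}{32761}\right) + \frac{46969}{125} = - \frac{21422}{32761} + \frac{46969}{125} = \frac{1536073659}{4095125}$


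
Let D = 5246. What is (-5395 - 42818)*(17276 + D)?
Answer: -1085853186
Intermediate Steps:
(-5395 - 42818)*(17276 + D) = (-5395 - 42818)*(17276 + 5246) = -48213*22522 = -1085853186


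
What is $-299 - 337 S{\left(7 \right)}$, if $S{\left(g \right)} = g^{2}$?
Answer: $-16812$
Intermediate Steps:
$-299 - 337 S{\left(7 \right)} = -299 - 337 \cdot 7^{2} = -299 - 16513 = -16812$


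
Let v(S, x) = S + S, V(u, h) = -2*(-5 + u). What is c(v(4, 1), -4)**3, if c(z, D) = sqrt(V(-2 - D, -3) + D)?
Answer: 2*sqrt(2) ≈ 2.8284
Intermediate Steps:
V(u, h) = 10 - 2*u
v(S, x) = 2*S
c(z, D) = sqrt(14 + 3*D) (c(z, D) = sqrt((10 - 2*(-2 - D)) + D) = sqrt((10 + (4 + 2*D)) + D) = sqrt((14 + 2*D) + D) = sqrt(14 + 3*D))
c(v(4, 1), -4)**3 = (sqrt(14 + 3*(-4)))**3 = (sqrt(14 - 12))**3 = (sqrt(2))**3 = 2*sqrt(2)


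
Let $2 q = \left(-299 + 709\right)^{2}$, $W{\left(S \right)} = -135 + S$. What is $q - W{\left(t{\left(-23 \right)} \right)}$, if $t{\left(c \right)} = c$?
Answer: $84208$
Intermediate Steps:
$q = 84050$ ($q = \frac{\left(-299 + 709\right)^{2}}{2} = \frac{410^{2}}{2} = \frac{1}{2} \cdot 168100 = 84050$)
$q - W{\left(t{\left(-23 \right)} \right)} = 84050 - \left(-135 - 23\right) = 84050 - -158 = 84050 + 158 = 84208$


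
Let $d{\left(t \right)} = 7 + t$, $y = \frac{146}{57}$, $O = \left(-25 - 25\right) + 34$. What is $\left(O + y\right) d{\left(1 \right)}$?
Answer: $- \frac{6128}{57} \approx -107.51$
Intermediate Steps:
$O = -16$ ($O = -50 + 34 = -16$)
$y = \frac{146}{57}$ ($y = 146 \cdot \frac{1}{57} = \frac{146}{57} \approx 2.5614$)
$\left(O + y\right) d{\left(1 \right)} = \left(-16 + \frac{146}{57}\right) \left(7 + 1\right) = \left(- \frac{766}{57}\right) 8 = - \frac{6128}{57}$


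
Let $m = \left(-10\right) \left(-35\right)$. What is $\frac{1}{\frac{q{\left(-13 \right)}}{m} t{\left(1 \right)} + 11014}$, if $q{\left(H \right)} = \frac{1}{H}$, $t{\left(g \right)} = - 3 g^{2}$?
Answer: $\frac{4550}{50113703} \approx 9.0793 \cdot 10^{-5}$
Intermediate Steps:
$m = 350$
$\frac{1}{\frac{q{\left(-13 \right)}}{m} t{\left(1 \right)} + 11014} = \frac{1}{\frac{1}{\left(-13\right) 350} \left(- 3 \cdot 1^{2}\right) + 11014} = \frac{1}{\left(- \frac{1}{13}\right) \frac{1}{350} \left(\left(-3\right) 1\right) + 11014} = \frac{1}{\left(- \frac{1}{4550}\right) \left(-3\right) + 11014} = \frac{1}{\frac{3}{4550} + 11014} = \frac{1}{\frac{50113703}{4550}} = \frac{4550}{50113703}$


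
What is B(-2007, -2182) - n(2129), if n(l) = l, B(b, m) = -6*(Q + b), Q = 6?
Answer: 9877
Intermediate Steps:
B(b, m) = -36 - 6*b (B(b, m) = -6*(6 + b) = -36 - 6*b)
B(-2007, -2182) - n(2129) = (-36 - 6*(-2007)) - 1*2129 = (-36 + 12042) - 2129 = 12006 - 2129 = 9877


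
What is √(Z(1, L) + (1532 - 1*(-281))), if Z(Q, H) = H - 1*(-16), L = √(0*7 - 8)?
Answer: √(1829 + 2*I*√2) ≈ 42.767 + 0.0331*I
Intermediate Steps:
L = 2*I*√2 (L = √(0 - 8) = √(-8) = 2*I*√2 ≈ 2.8284*I)
Z(Q, H) = 16 + H (Z(Q, H) = H + 16 = 16 + H)
√(Z(1, L) + (1532 - 1*(-281))) = √((16 + 2*I*√2) + (1532 - 1*(-281))) = √((16 + 2*I*√2) + (1532 + 281)) = √((16 + 2*I*√2) + 1813) = √(1829 + 2*I*√2)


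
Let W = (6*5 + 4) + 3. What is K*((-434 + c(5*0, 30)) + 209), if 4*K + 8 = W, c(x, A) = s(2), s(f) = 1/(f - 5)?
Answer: -4901/3 ≈ -1633.7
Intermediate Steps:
s(f) = 1/(-5 + f)
W = 37 (W = (30 + 4) + 3 = 34 + 3 = 37)
c(x, A) = -⅓ (c(x, A) = 1/(-5 + 2) = 1/(-3) = -⅓)
K = 29/4 (K = -2 + (¼)*37 = -2 + 37/4 = 29/4 ≈ 7.2500)
K*((-434 + c(5*0, 30)) + 209) = 29*((-434 - ⅓) + 209)/4 = 29*(-1303/3 + 209)/4 = (29/4)*(-676/3) = -4901/3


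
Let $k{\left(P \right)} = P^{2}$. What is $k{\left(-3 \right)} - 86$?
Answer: $-77$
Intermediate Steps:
$k{\left(-3 \right)} - 86 = \left(-3\right)^{2} - 86 = 9 - 86 = -77$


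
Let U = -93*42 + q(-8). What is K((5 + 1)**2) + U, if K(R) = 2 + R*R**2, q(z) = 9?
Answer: 42761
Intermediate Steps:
K(R) = 2 + R**3
U = -3897 (U = -93*42 + 9 = -3906 + 9 = -3897)
K((5 + 1)**2) + U = (2 + ((5 + 1)**2)**3) - 3897 = (2 + (6**2)**3) - 3897 = (2 + 36**3) - 3897 = (2 + 46656) - 3897 = 46658 - 3897 = 42761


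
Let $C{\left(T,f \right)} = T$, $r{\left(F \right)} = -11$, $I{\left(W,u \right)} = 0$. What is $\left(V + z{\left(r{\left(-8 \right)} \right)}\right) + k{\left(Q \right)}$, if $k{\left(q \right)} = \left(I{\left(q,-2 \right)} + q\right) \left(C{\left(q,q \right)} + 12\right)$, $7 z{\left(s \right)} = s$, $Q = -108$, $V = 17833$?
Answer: $\frac{197396}{7} \approx 28199.0$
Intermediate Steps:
$z{\left(s \right)} = \frac{s}{7}$
$k{\left(q \right)} = q \left(12 + q\right)$ ($k{\left(q \right)} = \left(0 + q\right) \left(q + 12\right) = q \left(12 + q\right)$)
$\left(V + z{\left(r{\left(-8 \right)} \right)}\right) + k{\left(Q \right)} = \left(17833 + \frac{1}{7} \left(-11\right)\right) - 108 \left(12 - 108\right) = \left(17833 - \frac{11}{7}\right) - -10368 = \frac{124820}{7} + 10368 = \frac{197396}{7}$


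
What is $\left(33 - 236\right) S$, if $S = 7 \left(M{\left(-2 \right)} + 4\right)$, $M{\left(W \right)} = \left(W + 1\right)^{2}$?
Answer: $-7105$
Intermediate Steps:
$M{\left(W \right)} = \left(1 + W\right)^{2}$
$S = 35$ ($S = 7 \left(\left(1 - 2\right)^{2} + 4\right) = 7 \left(\left(-1\right)^{2} + 4\right) = 7 \left(1 + 4\right) = 7 \cdot 5 = 35$)
$\left(33 - 236\right) S = \left(33 - 236\right) 35 = \left(-203\right) 35 = -7105$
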